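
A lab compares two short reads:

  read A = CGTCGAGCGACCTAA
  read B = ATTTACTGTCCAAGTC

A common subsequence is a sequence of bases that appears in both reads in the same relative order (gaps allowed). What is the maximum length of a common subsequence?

Pick T (read A #3, read B #4), A (read A #6, read B #5), C (read A #8, read B #6), G (read A #9, read B #8), C (read A #11, read B #10), C (read A #12, read B #11), A (read A #14, read B #12), A (read A #15, read B #13); all 8 bases appear in both, in order. Since dp[15][16] = 8, nothing longer is possible.

8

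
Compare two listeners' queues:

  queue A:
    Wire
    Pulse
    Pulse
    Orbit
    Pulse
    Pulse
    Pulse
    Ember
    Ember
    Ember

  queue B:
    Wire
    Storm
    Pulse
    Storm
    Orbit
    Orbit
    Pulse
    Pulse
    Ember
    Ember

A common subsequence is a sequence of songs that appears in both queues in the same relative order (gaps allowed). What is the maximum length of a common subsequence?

7

Match Wire at queue A[1]=queue B[1], then Pulse at queue A[2]=queue B[3], then Orbit at queue A[4]=queue B[6], then Pulse at queue A[6]=queue B[7], then Pulse at queue A[7]=queue B[8], then Ember at queue A[9]=queue B[9], then Ember at queue A[10]=queue B[10] — 7 songs in the same relative order in both. The LCS DP gives dp[10][10] = 7, so this is optimal.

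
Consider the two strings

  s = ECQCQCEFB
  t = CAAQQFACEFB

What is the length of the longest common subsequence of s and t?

7

Pick C at s[2]=t[1]; then Q at s[3]=t[4]; then Q at s[5]=t[5]; then C at s[6]=t[8]; then E at s[7]=t[9]; then F at s[8]=t[10]; then B at s[9]=t[11]; all 7 characters appear in both, in order, and the DP table's final entry dp[9][11] is also 7, so no common subsequence is longer.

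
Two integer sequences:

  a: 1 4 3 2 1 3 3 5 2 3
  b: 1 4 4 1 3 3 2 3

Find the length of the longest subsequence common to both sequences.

7

Let dp[i][j] be the LCS length of the first i values of a and the first j values of b. dp[i][j] = dp[i-1][j-1]+1 when the i-th and j-th values match, else max(dp[i-1][j], dp[i][j-1]).
    ·  1  4  4  1  3  3  2  3
 ·  0  0  0  0  0  0  0  0  0
 1  0  1  1  1  1  1  1  1  1
 4  0  1  2  2  2  2  2  2  2
 3  0  1  2  2  2  3  3  3  3
 2  0  1  2  2  2  3  3  4  4
 1  0  1  2  2  3  3  3  4  4
 3  0  1  2  2  3  4  4  4  5
 3  0  1  2  2  3  4  5  5  5
 5  0  1  2  2  3  4  5  5  5
 2  0  1  2  2  3  4  5  6  6
 3  0  1  2  2  3  4  5  6  7
dp[10][8] = 7. One LCS (by backtracking along matches): 1, 4, 1, 3, 3, 2, 3.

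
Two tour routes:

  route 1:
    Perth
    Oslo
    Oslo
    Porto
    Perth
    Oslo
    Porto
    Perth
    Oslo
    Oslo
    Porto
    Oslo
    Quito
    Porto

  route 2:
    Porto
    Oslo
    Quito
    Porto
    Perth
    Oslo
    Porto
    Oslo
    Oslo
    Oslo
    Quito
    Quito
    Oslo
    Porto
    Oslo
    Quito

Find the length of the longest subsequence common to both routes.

10

Taking Oslo at route 1[2]=route 2[2] → Porto at route 1[4]=route 2[4] → Perth at route 1[5]=route 2[5] → Oslo at route 1[6]=route 2[6] → Porto at route 1[7]=route 2[7] → Oslo at route 1[9]=route 2[10] → Oslo at route 1[10]=route 2[13] → Porto at route 1[11]=route 2[14] → Oslo at route 1[12]=route 2[15] → Quito at route 1[13]=route 2[16] gives a common subsequence of length 10, and the DP table's final entry dp[14][16] is also 10, so no common subsequence is longer.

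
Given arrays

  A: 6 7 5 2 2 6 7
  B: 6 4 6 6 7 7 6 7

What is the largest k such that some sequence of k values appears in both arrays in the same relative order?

4

Pick 6 [1,4] → 7 [2,6] → 6 [6,7] → 7 [7,8]; all 4 values appear in both, in order. Since dp[7][8] = 4, nothing longer is possible.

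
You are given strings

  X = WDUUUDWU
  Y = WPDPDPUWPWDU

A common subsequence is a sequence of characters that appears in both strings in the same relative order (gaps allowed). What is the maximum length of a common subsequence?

Let dp[i][j] be the LCS length of the first i characters of X and the first j characters of Y. dp[i][j] = dp[i-1][j-1]+1 when the i-th and j-th characters match, else max(dp[i-1][j], dp[i][j-1]).
    ·  W  P  D  P  D  P  U  W  P  W  D  U
 ·  0  0  0  0  0  0  0  0  0  0  0  0  0
 W  0  1  1  1  1  1  1  1  1  1  1  1  1
 D  0  1  1  2  2  2  2  2  2  2  2  2  2
 U  0  1  1  2  2  2  2  3  3  3  3  3  3
 U  0  1  1  2  2  2  2  3  3  3  3  3  4
 U  0  1  1  2  2  2  2  3  3  3  3  3  4
 D  0  1  1  2  2  3  3  3  3  3  3  4  4
 W  0  1  1  2  2  3  3  3  4  4  4  4  4
 U  0  1  1  2  2  3  3  4  4  4  4  4  5
dp[8][12] = 5. One LCS (by backtracking along matches): WDUDU.

5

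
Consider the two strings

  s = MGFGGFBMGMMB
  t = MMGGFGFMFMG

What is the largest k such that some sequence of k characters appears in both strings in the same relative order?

Let dp[i][j] be the LCS length of the first i characters of s and the first j characters of t. dp[i][j] = dp[i-1][j-1]+1 when the i-th and j-th characters match, else max(dp[i-1][j], dp[i][j-1]).
    ·  M  M  G  G  F  G  F  M  F  M  G
 ·  0  0  0  0  0  0  0  0  0  0  0  0
 M  0  1  1  1  1  1  1  1  1  1  1  1
 G  0  1  1  2  2  2  2  2  2  2  2  2
 F  0  1  1  2  2  3  3  3  3  3  3  3
 G  0  1  1  2  3  3  4  4  4  4  4  4
 G  0  1  1  2  3  3  4  4  4  4  4  5
 F  0  1  1  2  3  4  4  5  5  5  5  5
 B  0  1  1  2  3  4  4  5  5  5  5  5
 M  0  1  2  2  3  4  4  5  6  6  6  6
 G  0  1  2  3  3  4  5  5  6  6  6  7
 M  0  1  2  3  3  4  5  5  6  6  7  7
 M  0  1  2  3  3  4  5  5  6  6  7  7
 B  0  1  2  3  3  4  5  5  6  6  7  7
dp[12][11] = 7. One LCS (by backtracking along matches): MGFGFMG.

7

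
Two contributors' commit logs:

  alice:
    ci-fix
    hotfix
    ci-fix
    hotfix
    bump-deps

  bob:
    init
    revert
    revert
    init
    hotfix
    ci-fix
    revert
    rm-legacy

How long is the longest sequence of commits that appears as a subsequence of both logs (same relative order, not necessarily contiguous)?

Match hotfix [2,5], ci-fix [3,6] — 2 commits in the same relative order in both. dp[5][8] = 2 confirms this is the maximum.

2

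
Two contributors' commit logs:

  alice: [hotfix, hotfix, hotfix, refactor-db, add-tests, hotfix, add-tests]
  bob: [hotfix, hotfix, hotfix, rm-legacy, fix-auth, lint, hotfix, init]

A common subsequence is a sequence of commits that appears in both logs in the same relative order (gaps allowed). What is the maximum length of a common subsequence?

4

Pick hotfix (alice #1, bob #1) → hotfix (alice #2, bob #2) → hotfix (alice #3, bob #3) → hotfix (alice #6, bob #7); all 4 commits appear in both, in order. The LCS DP gives dp[7][8] = 4, so this is optimal.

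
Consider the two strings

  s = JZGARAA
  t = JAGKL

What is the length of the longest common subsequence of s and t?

Let dp[i][j] be the LCS length of the first i characters of s and the first j characters of t. dp[i][j] = dp[i-1][j-1]+1 when the i-th and j-th characters match, else max(dp[i-1][j], dp[i][j-1]).
    ·  J  A  G  K  L
 ·  0  0  0  0  0  0
 J  0  1  1  1  1  1
 Z  0  1  1  1  1  1
 G  0  1  1  2  2  2
 A  0  1  2  2  2  2
 R  0  1  2  2  2  2
 A  0  1  2  2  2  2
 A  0  1  2  2  2  2
dp[7][5] = 2. One LCS (by backtracking along matches): JG.

2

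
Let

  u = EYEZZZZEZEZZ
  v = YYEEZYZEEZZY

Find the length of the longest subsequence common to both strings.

Match E (u #1, v #3), then E (u #3, v #4), then Z (u #4, v #5), then Z (u #7, v #7), then E (u #8, v #8), then E (u #10, v #9), then Z (u #11, v #10), then Z (u #12, v #11) — 8 characters in the same relative order in both, and the DP table's final entry dp[12][12] is also 8, so no common subsequence is longer.

8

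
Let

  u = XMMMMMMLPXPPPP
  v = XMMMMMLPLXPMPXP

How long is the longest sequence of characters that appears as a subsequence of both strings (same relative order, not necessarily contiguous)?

Pick X (u #1, v #1), M (u #3, v #2), M (u #4, v #3), M (u #5, v #4), M (u #6, v #5), M (u #7, v #6), L (u #8, v #7), P (u #9, v #8), X (u #10, v #10), P (u #11, v #11), P (u #12, v #13), P (u #14, v #15); all 12 characters appear in both, in order. dp[14][15] = 12 confirms this is the maximum.

12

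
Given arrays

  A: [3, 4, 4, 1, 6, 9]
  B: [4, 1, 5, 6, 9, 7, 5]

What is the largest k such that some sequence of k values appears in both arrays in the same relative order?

One common subsequence of length 4: 4 (A #3, B #1) → 1 (A #4, B #2) → 6 (A #5, B #4) → 9 (A #6, B #5). Since dp[6][7] = 4, nothing longer is possible.

4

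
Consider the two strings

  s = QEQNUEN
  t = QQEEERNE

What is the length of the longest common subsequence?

Taking Q (s #1, t #2), E (s #2, t #5), N (s #4, t #7), E (s #6, t #8) gives a common subsequence of length 4. Since dp[7][8] = 4, nothing longer is possible.

4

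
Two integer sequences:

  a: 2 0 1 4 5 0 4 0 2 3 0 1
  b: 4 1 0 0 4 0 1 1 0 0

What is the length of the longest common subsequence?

Let dp[i][j] be the LCS length of the first i values of a and the first j values of b. dp[i][j] = dp[i-1][j-1]+1 when the i-th and j-th values match, else max(dp[i-1][j], dp[i][j-1]).
    ·  4  1  0  0  4  0  1  1  0  0
 ·  0  0  0  0  0  0  0  0  0  0  0
 2  0  0  0  0  0  0  0  0  0  0  0
 0  0  0  0  1  1  1  1  1  1  1  1
 1  0  0  1  1  1  1  1  2  2  2  2
 4  0  1  1  1  1  2  2  2  2  2  2
 5  0  1  1  1  1  2  2  2  2  2  2
 0  0  1  1  2  2  2  3  3  3  3  3
 4  0  1  1  2  2  3  3  3  3  3  3
 0  0  1  1  2  3  3  4  4  4  4  4
 2  0  1  1  2  3  3  4  4  4  4  4
 3  0  1  1  2  3  3  4  4  4  4  4
 0  0  1  1  2  3  3  4  4  4  5  5
 1  0  1  2  2  3  3  4  5  5  5  5
dp[12][10] = 5. One LCS (by backtracking along matches): 0, 4, 0, 0, 0.

5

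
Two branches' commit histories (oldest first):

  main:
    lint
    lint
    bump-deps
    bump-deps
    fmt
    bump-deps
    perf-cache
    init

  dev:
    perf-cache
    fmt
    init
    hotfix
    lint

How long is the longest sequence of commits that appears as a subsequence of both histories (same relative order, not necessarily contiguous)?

One common subsequence of length 2: fmt at main[5]=dev[2] → init at main[8]=dev[3]. dp[8][5] = 2 confirms this is the maximum.

2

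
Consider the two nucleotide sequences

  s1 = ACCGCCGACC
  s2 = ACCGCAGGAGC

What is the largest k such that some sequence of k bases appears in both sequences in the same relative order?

8

Match A at s1[1]=s2[1]; then C at s1[2]=s2[2]; then C at s1[3]=s2[3]; then G at s1[4]=s2[4]; then C at s1[5]=s2[5]; then G at s1[7]=s2[8]; then A at s1[8]=s2[9]; then C at s1[10]=s2[11] — 8 bases in the same relative order in both. Since dp[10][11] = 8, nothing longer is possible.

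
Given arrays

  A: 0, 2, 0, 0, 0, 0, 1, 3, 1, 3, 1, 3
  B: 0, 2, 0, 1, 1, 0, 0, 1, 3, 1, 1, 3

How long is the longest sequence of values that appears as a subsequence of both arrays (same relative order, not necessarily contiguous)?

Taking 0 at A[1]=B[1] → 2 at A[2]=B[2] → 0 at A[3]=B[3] → 0 at A[5]=B[6] → 0 at A[6]=B[7] → 1 at A[7]=B[8] → 3 at A[8]=B[9] → 1 at A[9]=B[10] → 1 at A[11]=B[11] → 3 at A[12]=B[12] gives a common subsequence of length 10, and the DP table's final entry dp[12][12] is also 10, so no common subsequence is longer.

10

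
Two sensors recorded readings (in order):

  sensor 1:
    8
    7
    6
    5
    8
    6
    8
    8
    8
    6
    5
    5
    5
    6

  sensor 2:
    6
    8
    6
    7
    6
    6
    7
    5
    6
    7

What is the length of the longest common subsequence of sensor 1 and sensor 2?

Let dp[i][j] be the LCS length of the first i values of sensor 1 and the first j values of sensor 2. dp[i][j] = dp[i-1][j-1]+1 when the i-th and j-th values match, else max(dp[i-1][j], dp[i][j-1]).
    ·  6  8  6  7  6  6  7  5  6  7
 ·  0  0  0  0  0  0  0  0  0  0  0
 8  0  0  1  1  1  1  1  1  1  1  1
 7  0  0  1  1  2  2  2  2  2  2  2
 6  0  1  1  2  2  3  3  3  3  3  3
 5  0  1  1  2  2  3  3  3  4  4  4
 8  0  1  2  2  2  3  3  3  4  4  4
 6  0  1  2  3  3  3  4  4  4  5  5
 8  0  1  2  3  3  3  4  4  4  5  5
 8  0  1  2  3  3  3  4  4  4  5  5
 8  0  1  2  3  3  3  4  4  4  5  5
 6  0  1  2  3  3  4  4  4  4  5  5
 5  0  1  2  3  3  4  4  4  5  5  5
 5  0  1  2  3  3  4  4  4  5  5  5
 5  0  1  2  3  3  4  4  4  5  5  5
 6  0  1  2  3  3  4  5  5  5  6  6
dp[14][10] = 6. One LCS (by backtracking along matches): 8, 7, 6, 6, 5, 6.

6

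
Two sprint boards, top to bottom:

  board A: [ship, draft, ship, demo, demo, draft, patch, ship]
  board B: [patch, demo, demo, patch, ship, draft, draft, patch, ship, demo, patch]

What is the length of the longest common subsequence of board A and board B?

Pick ship at board A[1]=board B[5] → draft at board A[2]=board B[7] → ship at board A[3]=board B[9] → demo at board A[5]=board B[10] → patch at board A[7]=board B[11]; all 5 tasks appear in both, in order. dp[8][11] = 5 confirms this is the maximum.

5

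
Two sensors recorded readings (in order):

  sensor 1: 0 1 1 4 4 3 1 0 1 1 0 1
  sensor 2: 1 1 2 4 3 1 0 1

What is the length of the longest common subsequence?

Let dp[i][j] be the LCS length of the first i values of sensor 1 and the first j values of sensor 2. dp[i][j] = dp[i-1][j-1]+1 when the i-th and j-th values match, else max(dp[i-1][j], dp[i][j-1]).
    ·  1  1  2  4  3  1  0  1
 ·  0  0  0  0  0  0  0  0  0
 0  0  0  0  0  0  0  0  1  1
 1  0  1  1  1  1  1  1  1  2
 1  0  1  2  2  2  2  2  2  2
 4  0  1  2  2  3  3  3  3  3
 4  0  1  2  2  3  3  3  3  3
 3  0  1  2  2  3  4  4  4  4
 1  0  1  2  2  3  4  5  5  5
 0  0  1  2  2  3  4  5  6  6
 1  0  1  2  2  3  4  5  6  7
 1  0  1  2  2  3  4  5  6  7
 0  0  1  2  2  3  4  5  6  7
 1  0  1  2  2  3  4  5  6  7
dp[12][8] = 7. One LCS (by backtracking along matches): 1, 1, 4, 3, 1, 0, 1.

7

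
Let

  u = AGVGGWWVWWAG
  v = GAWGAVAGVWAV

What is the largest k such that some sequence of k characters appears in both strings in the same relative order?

7

One common subsequence of length 7: A [1,2], G [2,4], V [3,6], G [5,8], V [8,9], W [10,10], A [11,11]. The LCS DP gives dp[12][12] = 7, so this is optimal.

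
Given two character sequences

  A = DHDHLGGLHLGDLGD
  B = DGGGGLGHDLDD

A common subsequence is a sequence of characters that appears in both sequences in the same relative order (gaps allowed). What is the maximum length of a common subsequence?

8

Pick D (A #1, B #1); then G (A #6, B #4); then G (A #7, B #5); then L (A #8, B #6); then H (A #9, B #8); then L (A #10, B #10); then D (A #12, B #11); then D (A #15, B #12); all 8 characters appear in both, in order. dp[15][12] = 8 confirms this is the maximum.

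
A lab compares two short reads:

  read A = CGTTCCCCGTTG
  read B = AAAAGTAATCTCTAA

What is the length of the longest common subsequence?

6

Taking G at read A[2]=read B[5] → T at read A[3]=read B[6] → T at read A[4]=read B[9] → C at read A[5]=read B[10] → C at read A[8]=read B[12] → T at read A[10]=read B[13] gives a common subsequence of length 6. dp[12][15] = 6 confirms this is the maximum.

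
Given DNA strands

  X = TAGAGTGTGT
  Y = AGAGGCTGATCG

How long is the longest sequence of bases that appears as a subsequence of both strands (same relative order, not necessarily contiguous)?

8

Let dp[i][j] be the LCS length of the first i bases of X and the first j bases of Y. dp[i][j] = dp[i-1][j-1]+1 when the i-th and j-th bases match, else max(dp[i-1][j], dp[i][j-1]).
    ·  A  G  A  G  G  C  T  G  A  T  C  G
 ·  0  0  0  0  0  0  0  0  0  0  0  0  0
 T  0  0  0  0  0  0  0  1  1  1  1  1  1
 A  0  1  1  1  1  1  1  1  1  2  2  2  2
 G  0  1  2  2  2  2  2  2  2  2  2  2  3
 A  0  1  2  3  3  3  3  3  3  3  3  3  3
 G  0  1  2  3  4  4  4  4  4  4  4  4  4
 T  0  1  2  3  4  4  4  5  5  5  5  5  5
 G  0  1  2  3  4  5  5  5  6  6  6  6  6
 T  0  1  2  3  4  5  5  6  6  6  7  7  7
 G  0  1  2  3  4  5  5  6  7  7  7  7  8
 T  0  1  2  3  4  5  5  6  7  7  8  8  8
dp[10][12] = 8. One LCS (by backtracking along matches): AGAGTGTG.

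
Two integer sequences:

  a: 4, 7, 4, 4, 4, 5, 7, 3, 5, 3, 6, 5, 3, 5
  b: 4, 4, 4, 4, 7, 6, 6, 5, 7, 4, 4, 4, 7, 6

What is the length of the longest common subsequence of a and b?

Match 4 at a[1]=b[4], then 7 at a[2]=b[9], then 4 at a[3]=b[10], then 4 at a[4]=b[11], then 4 at a[5]=b[12], then 7 at a[7]=b[13], then 6 at a[11]=b[14] — 7 values in the same relative order in both. The LCS DP gives dp[14][14] = 7, so this is optimal.

7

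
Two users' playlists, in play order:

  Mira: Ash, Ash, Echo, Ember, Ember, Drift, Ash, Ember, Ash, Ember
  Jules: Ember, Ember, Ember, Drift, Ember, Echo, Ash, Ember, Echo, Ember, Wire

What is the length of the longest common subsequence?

Pick Ember [4,2]; then Ember [5,3]; then Drift [6,4]; then Ash [7,7]; then Ember [8,8]; then Ember [10,10]; all 6 songs appear in both, in order, and the DP table's final entry dp[10][11] is also 6, so no common subsequence is longer.

6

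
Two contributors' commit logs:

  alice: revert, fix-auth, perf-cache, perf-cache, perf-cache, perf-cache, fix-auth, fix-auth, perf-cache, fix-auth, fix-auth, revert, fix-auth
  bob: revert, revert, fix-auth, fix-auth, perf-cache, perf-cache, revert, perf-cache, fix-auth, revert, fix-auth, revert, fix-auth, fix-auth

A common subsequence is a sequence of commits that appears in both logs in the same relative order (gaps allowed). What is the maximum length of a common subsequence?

9

Taking revert (alice #1, bob #2), then fix-auth (alice #2, bob #4), then perf-cache (alice #3, bob #5), then perf-cache (alice #4, bob #6), then perf-cache (alice #6, bob #8), then fix-auth (alice #7, bob #9), then fix-auth (alice #8, bob #11), then fix-auth (alice #11, bob #13), then fix-auth (alice #13, bob #14) gives a common subsequence of length 9. dp[13][14] = 9 confirms this is the maximum.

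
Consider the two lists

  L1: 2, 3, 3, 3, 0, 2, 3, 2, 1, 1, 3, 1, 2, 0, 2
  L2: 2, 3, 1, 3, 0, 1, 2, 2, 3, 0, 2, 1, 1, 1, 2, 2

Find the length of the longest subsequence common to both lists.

12

Taking 2 [1,1], 3 [2,2], 3 [4,4], 0 [5,5], 2 [6,8], 3 [7,9], 2 [8,11], 1 [9,12], 1 [10,13], 1 [12,14], 2 [13,15], 2 [15,16] gives a common subsequence of length 12. Since dp[15][16] = 12, nothing longer is possible.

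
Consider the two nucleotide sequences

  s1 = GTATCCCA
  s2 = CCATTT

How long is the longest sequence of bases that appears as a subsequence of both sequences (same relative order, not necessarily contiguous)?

3

One common subsequence of length 3: C [6,1]; then C [7,2]; then A [8,3]. Since dp[8][6] = 3, nothing longer is possible.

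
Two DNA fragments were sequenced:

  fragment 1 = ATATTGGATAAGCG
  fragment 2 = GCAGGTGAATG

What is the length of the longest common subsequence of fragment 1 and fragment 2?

Match A at fragment 1[3]=fragment 2[3], G at fragment 1[6]=fragment 2[4], G at fragment 1[7]=fragment 2[5], T at fragment 1[9]=fragment 2[6], A at fragment 1[10]=fragment 2[8], A at fragment 1[11]=fragment 2[9], G at fragment 1[14]=fragment 2[11] — 7 bases in the same relative order in both. dp[14][11] = 7 confirms this is the maximum.

7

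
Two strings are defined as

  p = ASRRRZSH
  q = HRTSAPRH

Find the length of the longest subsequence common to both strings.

Taking A (p #1, q #5), then R (p #5, q #7), then H (p #8, q #8) gives a common subsequence of length 3. dp[8][8] = 3 confirms this is the maximum.

3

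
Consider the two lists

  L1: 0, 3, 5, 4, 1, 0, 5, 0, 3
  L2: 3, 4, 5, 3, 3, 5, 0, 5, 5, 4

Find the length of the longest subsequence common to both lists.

Taking 3 (L1 #2, L2 #5), 5 (L1 #3, L2 #6), 0 (L1 #6, L2 #7), 5 (L1 #7, L2 #9) gives a common subsequence of length 4. dp[9][10] = 4 confirms this is the maximum.

4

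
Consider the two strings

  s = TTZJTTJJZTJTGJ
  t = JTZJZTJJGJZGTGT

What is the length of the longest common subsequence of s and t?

9

One common subsequence of length 9: T [2,2], then Z [3,3], then J [4,4], then T [5,6], then J [7,8], then J [8,10], then Z [9,11], then T [10,13], then T [12,15], and the DP table's final entry dp[14][15] is also 9, so no common subsequence is longer.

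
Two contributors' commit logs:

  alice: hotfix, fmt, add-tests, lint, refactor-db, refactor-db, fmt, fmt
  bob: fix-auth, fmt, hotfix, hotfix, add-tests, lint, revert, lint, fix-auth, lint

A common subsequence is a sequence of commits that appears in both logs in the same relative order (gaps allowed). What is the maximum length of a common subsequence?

3

Pick hotfix at alice[1]=bob[4], add-tests at alice[3]=bob[5], lint at alice[4]=bob[10]; all 3 commits appear in both, in order, and the DP table's final entry dp[8][10] is also 3, so no common subsequence is longer.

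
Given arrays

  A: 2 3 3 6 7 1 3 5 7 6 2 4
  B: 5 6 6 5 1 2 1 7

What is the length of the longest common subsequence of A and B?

3

Taking 2 at A[1]=B[6], then 1 at A[6]=B[7], then 7 at A[9]=B[8] gives a common subsequence of length 3. The LCS DP gives dp[12][8] = 3, so this is optimal.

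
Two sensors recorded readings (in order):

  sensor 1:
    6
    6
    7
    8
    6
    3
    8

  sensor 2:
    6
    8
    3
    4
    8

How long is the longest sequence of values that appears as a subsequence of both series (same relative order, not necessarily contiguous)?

4

Taking 6 [2,1] → 8 [4,2] → 3 [6,3] → 8 [7,5] gives a common subsequence of length 4, and the DP table's final entry dp[7][5] is also 4, so no common subsequence is longer.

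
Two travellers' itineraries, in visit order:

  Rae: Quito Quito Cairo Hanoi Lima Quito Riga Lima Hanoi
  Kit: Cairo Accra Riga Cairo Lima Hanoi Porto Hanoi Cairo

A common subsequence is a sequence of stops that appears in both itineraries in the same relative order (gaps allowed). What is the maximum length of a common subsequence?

One common subsequence of length 4: Cairo at Rae[3]=Kit[1] → Riga at Rae[7]=Kit[3] → Lima at Rae[8]=Kit[5] → Hanoi at Rae[9]=Kit[8]. dp[9][9] = 4 confirms this is the maximum.

4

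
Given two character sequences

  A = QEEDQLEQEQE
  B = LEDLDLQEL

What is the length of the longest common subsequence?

5

Taking E at A[2]=B[2]; then D at A[4]=B[5]; then L at A[6]=B[6]; then Q at A[8]=B[7]; then E at A[9]=B[8] gives a common subsequence of length 5. The LCS DP gives dp[11][9] = 5, so this is optimal.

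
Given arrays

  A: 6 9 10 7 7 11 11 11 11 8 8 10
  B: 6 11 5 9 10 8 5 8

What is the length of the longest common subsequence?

5

Taking 6 [1,1], 9 [2,4], 10 [3,5], 8 [10,6], 8 [11,8] gives a common subsequence of length 5. Since dp[12][8] = 5, nothing longer is possible.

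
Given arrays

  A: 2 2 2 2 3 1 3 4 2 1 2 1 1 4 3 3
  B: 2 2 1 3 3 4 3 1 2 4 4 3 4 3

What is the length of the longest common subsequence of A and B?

Taking 2 at A[1]=B[1]; then 2 at A[2]=B[2]; then 3 at A[5]=B[4]; then 3 at A[7]=B[5]; then 4 at A[8]=B[6]; then 1 at A[10]=B[8]; then 2 at A[11]=B[9]; then 4 at A[14]=B[11]; then 3 at A[15]=B[12]; then 3 at A[16]=B[14] gives a common subsequence of length 10, and the DP table's final entry dp[16][14] is also 10, so no common subsequence is longer.

10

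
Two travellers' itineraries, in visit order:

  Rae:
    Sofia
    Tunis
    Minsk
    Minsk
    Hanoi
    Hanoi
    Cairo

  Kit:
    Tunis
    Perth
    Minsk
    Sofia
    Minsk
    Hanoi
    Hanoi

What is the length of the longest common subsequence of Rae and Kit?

5

One common subsequence of length 5: Tunis [2,1], Minsk [3,3], Minsk [4,5], Hanoi [5,6], Hanoi [6,7]. The LCS DP gives dp[7][7] = 5, so this is optimal.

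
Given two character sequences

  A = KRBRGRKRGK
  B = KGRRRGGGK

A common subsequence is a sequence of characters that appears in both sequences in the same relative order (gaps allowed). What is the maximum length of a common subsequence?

Taking K (A #1, B #1) → R (A #2, B #4) → R (A #4, B #5) → G (A #5, B #7) → G (A #9, B #8) → K (A #10, B #9) gives a common subsequence of length 6. dp[10][9] = 6 confirms this is the maximum.

6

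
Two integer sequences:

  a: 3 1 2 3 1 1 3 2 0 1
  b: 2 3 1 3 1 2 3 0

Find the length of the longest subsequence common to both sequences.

6

Let dp[i][j] be the LCS length of the first i values of a and the first j values of b. dp[i][j] = dp[i-1][j-1]+1 when the i-th and j-th values match, else max(dp[i-1][j], dp[i][j-1]).
    ·  2  3  1  3  1  2  3  0
 ·  0  0  0  0  0  0  0  0  0
 3  0  0  1  1  1  1  1  1  1
 1  0  0  1  2  2  2  2  2  2
 2  0  1  1  2  2  2  3  3  3
 3  0  1  2  2  3  3  3  4  4
 1  0  1  2  3  3  4  4  4  4
 1  0  1  2  3  3  4  4  4  4
 3  0  1  2  3  4  4  4  5  5
 2  0  1  2  3  4  4  5  5  5
 0  0  1  2  3  4  4  5  5  6
 1  0  1  2  3  4  5  5  5  6
dp[10][8] = 6. One LCS (by backtracking along matches): 3, 1, 3, 1, 3, 0.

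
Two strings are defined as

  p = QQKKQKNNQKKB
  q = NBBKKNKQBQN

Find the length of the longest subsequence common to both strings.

5

One common subsequence of length 5: K at p[3]=q[4], then K at p[4]=q[5], then K at p[6]=q[7], then Q at p[9]=q[8], then B at p[12]=q[9]. Since dp[12][11] = 5, nothing longer is possible.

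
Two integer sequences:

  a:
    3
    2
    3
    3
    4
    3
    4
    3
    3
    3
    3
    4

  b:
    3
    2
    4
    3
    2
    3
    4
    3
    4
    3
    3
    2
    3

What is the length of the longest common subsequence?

10

Pick 3 at a[1]=b[1] → 2 at a[2]=b[2] → 3 at a[3]=b[4] → 3 at a[4]=b[6] → 4 at a[5]=b[7] → 3 at a[6]=b[8] → 4 at a[7]=b[9] → 3 at a[8]=b[10] → 3 at a[9]=b[11] → 3 at a[11]=b[13]; all 10 values appear in both, in order. The LCS DP gives dp[12][13] = 10, so this is optimal.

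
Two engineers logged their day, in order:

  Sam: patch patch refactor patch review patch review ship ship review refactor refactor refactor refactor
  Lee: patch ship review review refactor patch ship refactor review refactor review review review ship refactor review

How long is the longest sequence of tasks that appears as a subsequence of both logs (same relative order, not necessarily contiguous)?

7

Pick patch [1,1]; then patch [2,6]; then refactor [3,10]; then review [5,12]; then review [7,13]; then ship [8,14]; then review [10,16]; all 7 tasks appear in both, in order, and the DP table's final entry dp[14][16] is also 7, so no common subsequence is longer.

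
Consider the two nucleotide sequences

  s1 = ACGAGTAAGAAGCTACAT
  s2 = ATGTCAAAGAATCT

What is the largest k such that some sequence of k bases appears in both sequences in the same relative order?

11

One common subsequence of length 11: A (s1 #1, s2 #1); then C (s1 #2, s2 #5); then A (s1 #4, s2 #6); then A (s1 #7, s2 #7); then A (s1 #8, s2 #8); then G (s1 #9, s2 #9); then A (s1 #10, s2 #10); then A (s1 #11, s2 #11); then T (s1 #14, s2 #12); then C (s1 #16, s2 #13); then T (s1 #18, s2 #14). Since dp[18][14] = 11, nothing longer is possible.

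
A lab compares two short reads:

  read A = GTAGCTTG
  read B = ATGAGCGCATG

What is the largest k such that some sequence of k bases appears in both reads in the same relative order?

Pick G at read A[1]=read B[3] → A at read A[3]=read B[4] → G at read A[4]=read B[7] → C at read A[5]=read B[8] → T at read A[7]=read B[10] → G at read A[8]=read B[11]; all 6 bases appear in both, in order. The LCS DP gives dp[8][11] = 6, so this is optimal.

6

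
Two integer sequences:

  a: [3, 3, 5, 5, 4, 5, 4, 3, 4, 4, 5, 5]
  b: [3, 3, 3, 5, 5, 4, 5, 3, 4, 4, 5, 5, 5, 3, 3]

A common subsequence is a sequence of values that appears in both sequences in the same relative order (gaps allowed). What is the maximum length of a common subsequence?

One common subsequence of length 11: 3 at a[1]=b[2], then 3 at a[2]=b[3], then 5 at a[3]=b[4], then 5 at a[4]=b[5], then 4 at a[5]=b[6], then 5 at a[6]=b[7], then 3 at a[8]=b[8], then 4 at a[9]=b[9], then 4 at a[10]=b[10], then 5 at a[11]=b[12], then 5 at a[12]=b[13]. Since dp[12][15] = 11, nothing longer is possible.

11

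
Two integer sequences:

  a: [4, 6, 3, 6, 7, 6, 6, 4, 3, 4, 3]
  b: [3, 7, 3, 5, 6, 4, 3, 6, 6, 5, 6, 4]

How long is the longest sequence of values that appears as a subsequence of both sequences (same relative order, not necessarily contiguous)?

6

Taking 4 [1,6]; then 3 [3,7]; then 6 [4,8]; then 6 [6,9]; then 6 [7,11]; then 4 [10,12] gives a common subsequence of length 6. Since dp[11][12] = 6, nothing longer is possible.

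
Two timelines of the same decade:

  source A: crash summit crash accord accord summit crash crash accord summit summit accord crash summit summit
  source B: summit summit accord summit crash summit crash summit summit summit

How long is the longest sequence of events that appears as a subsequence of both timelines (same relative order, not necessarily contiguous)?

One common subsequence of length 8: summit (source A #2, source B #2); then accord (source A #5, source B #3); then summit (source A #6, source B #4); then crash (source A #7, source B #5); then crash (source A #8, source B #7); then summit (source A #11, source B #8); then summit (source A #14, source B #9); then summit (source A #15, source B #10). Since dp[15][10] = 8, nothing longer is possible.

8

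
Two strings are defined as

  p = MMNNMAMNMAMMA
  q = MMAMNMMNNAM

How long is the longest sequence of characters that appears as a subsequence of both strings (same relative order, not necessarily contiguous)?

One common subsequence of length 8: M at p[1]=q[2]; then M at p[2]=q[4]; then N at p[4]=q[5]; then M at p[5]=q[6]; then M at p[7]=q[7]; then N at p[8]=q[9]; then A at p[10]=q[10]; then M at p[12]=q[11]. dp[13][11] = 8 confirms this is the maximum.

8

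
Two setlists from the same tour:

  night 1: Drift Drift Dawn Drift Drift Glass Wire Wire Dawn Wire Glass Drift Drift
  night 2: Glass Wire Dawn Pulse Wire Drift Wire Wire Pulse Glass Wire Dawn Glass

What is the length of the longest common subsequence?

6

One common subsequence of length 6: Dawn at night 1[3]=night 2[3]; then Drift at night 1[4]=night 2[6]; then Glass at night 1[6]=night 2[10]; then Wire at night 1[8]=night 2[11]; then Dawn at night 1[9]=night 2[12]; then Glass at night 1[11]=night 2[13]. Since dp[13][13] = 6, nothing longer is possible.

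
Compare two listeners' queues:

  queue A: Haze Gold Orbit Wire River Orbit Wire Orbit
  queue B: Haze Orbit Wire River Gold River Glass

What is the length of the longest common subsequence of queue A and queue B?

Pick Haze (queue A #1, queue B #1); then Orbit (queue A #3, queue B #2); then Wire (queue A #4, queue B #3); then River (queue A #5, queue B #6); all 4 songs appear in both, in order. Since dp[8][7] = 4, nothing longer is possible.

4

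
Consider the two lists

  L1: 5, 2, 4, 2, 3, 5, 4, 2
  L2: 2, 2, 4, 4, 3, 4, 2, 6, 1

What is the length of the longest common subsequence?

5

One common subsequence of length 5: 2 (L1 #2, L2 #2) → 4 (L1 #3, L2 #4) → 3 (L1 #5, L2 #5) → 4 (L1 #7, L2 #6) → 2 (L1 #8, L2 #7). dp[8][9] = 5 confirms this is the maximum.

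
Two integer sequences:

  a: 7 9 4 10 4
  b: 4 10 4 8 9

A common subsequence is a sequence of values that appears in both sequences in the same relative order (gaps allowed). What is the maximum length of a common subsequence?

3

Taking 4 at a[3]=b[1], 10 at a[4]=b[2], 4 at a[5]=b[3] gives a common subsequence of length 3. Since dp[5][5] = 3, nothing longer is possible.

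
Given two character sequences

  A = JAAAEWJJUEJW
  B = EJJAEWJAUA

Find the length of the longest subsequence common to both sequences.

6

Pick J [1,3] → A [4,4] → E [5,5] → W [6,6] → J [7,7] → U [9,9]; all 6 characters appear in both, in order. The LCS DP gives dp[12][10] = 6, so this is optimal.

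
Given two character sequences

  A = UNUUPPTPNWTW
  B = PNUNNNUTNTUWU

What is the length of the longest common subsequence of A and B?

7

One common subsequence of length 7: U (A #1, B #3) → N (A #2, B #6) → U (A #4, B #7) → T (A #7, B #8) → N (A #9, B #9) → T (A #11, B #10) → W (A #12, B #12). dp[12][13] = 7 confirms this is the maximum.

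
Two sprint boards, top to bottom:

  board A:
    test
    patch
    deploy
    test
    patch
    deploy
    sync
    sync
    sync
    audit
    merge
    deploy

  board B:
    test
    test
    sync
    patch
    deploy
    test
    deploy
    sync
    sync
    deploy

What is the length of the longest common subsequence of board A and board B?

One common subsequence of length 8: test (board A #1, board B #2) → patch (board A #2, board B #4) → deploy (board A #3, board B #5) → test (board A #4, board B #6) → deploy (board A #6, board B #7) → sync (board A #8, board B #8) → sync (board A #9, board B #9) → deploy (board A #12, board B #10). dp[12][10] = 8 confirms this is the maximum.

8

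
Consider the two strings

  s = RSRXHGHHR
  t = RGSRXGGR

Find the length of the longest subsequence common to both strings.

Let dp[i][j] be the LCS length of the first i characters of s and the first j characters of t. dp[i][j] = dp[i-1][j-1]+1 when the i-th and j-th characters match, else max(dp[i-1][j], dp[i][j-1]).
    ·  R  G  S  R  X  G  G  R
 ·  0  0  0  0  0  0  0  0  0
 R  0  1  1  1  1  1  1  1  1
 S  0  1  1  2  2  2  2  2  2
 R  0  1  1  2  3  3  3  3  3
 X  0  1  1  2  3  4  4  4  4
 H  0  1  1  2  3  4  4  4  4
 G  0  1  2  2  3  4  5  5  5
 H  0  1  2  2  3  4  5  5  5
 H  0  1  2  2  3  4  5  5  5
 R  0  1  2  2  3  4  5  5  6
dp[9][8] = 6. One LCS (by backtracking along matches): RSRXGR.

6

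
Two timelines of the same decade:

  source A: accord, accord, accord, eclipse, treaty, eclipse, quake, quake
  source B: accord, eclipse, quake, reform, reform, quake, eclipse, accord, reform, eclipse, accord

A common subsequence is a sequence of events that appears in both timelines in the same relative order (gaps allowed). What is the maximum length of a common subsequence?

Taking accord (source A #3, source B #1) → eclipse (source A #6, source B #2) → quake (source A #7, source B #3) → quake (source A #8, source B #6) gives a common subsequence of length 4, and the DP table's final entry dp[8][11] is also 4, so no common subsequence is longer.

4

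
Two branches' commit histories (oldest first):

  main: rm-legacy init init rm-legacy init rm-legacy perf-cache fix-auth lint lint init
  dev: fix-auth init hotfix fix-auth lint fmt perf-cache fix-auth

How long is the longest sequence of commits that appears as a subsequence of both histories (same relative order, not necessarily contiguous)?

Pick init [2,2], perf-cache [7,7], fix-auth [8,8]; all 3 commits appear in both, in order. The LCS DP gives dp[11][8] = 3, so this is optimal.

3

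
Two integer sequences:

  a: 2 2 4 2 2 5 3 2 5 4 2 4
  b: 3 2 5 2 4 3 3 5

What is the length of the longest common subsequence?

Let dp[i][j] be the LCS length of the first i values of a and the first j values of b. dp[i][j] = dp[i-1][j-1]+1 when the i-th and j-th values match, else max(dp[i-1][j], dp[i][j-1]).
    ·  3  2  5  2  4  3  3  5
 ·  0  0  0  0  0  0  0  0  0
 2  0  0  1  1  1  1  1  1  1
 2  0  0  1  1  2  2  2  2  2
 4  0  0  1  1  2  3  3  3  3
 2  0  0  1  1  2  3  3  3  3
 2  0  0  1  1  2  3  3  3  3
 5  0  0  1  2  2  3  3  3  4
 3  0  1  1  2  2  3  4  4  4
 2  0  1  2  2  3  3  4  4  4
 5  0  1  2  3  3  3  4  4  5
 4  0  1  2  3  3  4  4  4  5
 2  0  1  2  3  4  4  4  4  5
 4  0  1  2  3  4  5  5  5  5
dp[12][8] = 5. One LCS (by backtracking along matches): 2, 2, 4, 3, 5.

5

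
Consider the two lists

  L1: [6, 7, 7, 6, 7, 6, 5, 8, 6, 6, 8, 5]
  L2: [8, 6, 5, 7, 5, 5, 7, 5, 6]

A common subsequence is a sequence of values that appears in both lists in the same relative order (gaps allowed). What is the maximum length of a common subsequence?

5

Let dp[i][j] be the LCS length of the first i values of L1 and the first j values of L2. dp[i][j] = dp[i-1][j-1]+1 when the i-th and j-th values match, else max(dp[i-1][j], dp[i][j-1]).
    ·  8  6  5  7  5  5  7  5  6
 ·  0  0  0  0  0  0  0  0  0  0
 6  0  0  1  1  1  1  1  1  1  1
 7  0  0  1  1  2  2  2  2  2  2
 7  0  0  1  1  2  2  2  3  3  3
 6  0  0  1  1  2  2  2  3  3  4
 7  0  0  1  1  2  2  2  3  3  4
 6  0  0  1  1  2  2  2  3  3  4
 5  0  0  1  2  2  3  3  3  4  4
 8  0  1  1  2  2  3  3  3  4  4
 6  0  1  2  2  2  3  3  3  4  5
 6  0  1  2  2  2  3  3  3  4  5
 8  0  1  2  2  2  3  3  3  4  5
 5  0  1  2  3  3  3  4  4  4  5
dp[12][9] = 5. One LCS (by backtracking along matches): 6, 7, 7, 5, 6.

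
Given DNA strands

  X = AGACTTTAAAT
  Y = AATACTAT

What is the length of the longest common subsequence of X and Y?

6

Pick A [1,2] → A [3,4] → C [4,5] → T [7,6] → A [10,7] → T [11,8]; all 6 bases appear in both, in order, and the DP table's final entry dp[11][8] is also 6, so no common subsequence is longer.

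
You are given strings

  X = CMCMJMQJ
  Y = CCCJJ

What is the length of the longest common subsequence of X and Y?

4

Let dp[i][j] be the LCS length of the first i characters of X and the first j characters of Y. dp[i][j] = dp[i-1][j-1]+1 when the i-th and j-th characters match, else max(dp[i-1][j], dp[i][j-1]).
    ·  C  C  C  J  J
 ·  0  0  0  0  0  0
 C  0  1  1  1  1  1
 M  0  1  1  1  1  1
 C  0  1  2  2  2  2
 M  0  1  2  2  2  2
 J  0  1  2  2  3  3
 M  0  1  2  2  3  3
 Q  0  1  2  2  3  3
 J  0  1  2  2  3  4
dp[8][5] = 4. One LCS (by backtracking along matches): CCJJ.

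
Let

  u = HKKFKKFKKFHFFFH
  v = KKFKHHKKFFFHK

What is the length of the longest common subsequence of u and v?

Pick K at u[2]=v[1], then K at u[3]=v[2], then F at u[4]=v[3], then K at u[5]=v[4], then K at u[8]=v[7], then K at u[9]=v[8], then F at u[12]=v[9], then F at u[13]=v[10], then F at u[14]=v[11], then H at u[15]=v[12]; all 10 characters appear in both, in order. Since dp[15][13] = 10, nothing longer is possible.

10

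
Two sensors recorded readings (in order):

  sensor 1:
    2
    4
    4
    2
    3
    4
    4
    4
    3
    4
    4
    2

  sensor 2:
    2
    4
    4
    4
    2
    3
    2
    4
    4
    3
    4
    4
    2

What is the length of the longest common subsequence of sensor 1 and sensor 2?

Pick 2 [1,1], then 4 [2,3], then 4 [3,4], then 2 [4,5], then 3 [5,6], then 4 [7,8], then 4 [8,9], then 3 [9,10], then 4 [10,11], then 4 [11,12], then 2 [12,13]; all 11 values appear in both, in order. dp[12][13] = 11 confirms this is the maximum.

11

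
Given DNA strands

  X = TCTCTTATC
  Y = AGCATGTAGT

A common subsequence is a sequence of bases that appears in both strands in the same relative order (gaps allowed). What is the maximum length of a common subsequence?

Let dp[i][j] be the LCS length of the first i bases of X and the first j bases of Y. dp[i][j] = dp[i-1][j-1]+1 when the i-th and j-th bases match, else max(dp[i-1][j], dp[i][j-1]).
    ·  A  G  C  A  T  G  T  A  G  T
 ·  0  0  0  0  0  0  0  0  0  0  0
 T  0  0  0  0  0  1  1  1  1  1  1
 C  0  0  0  1  1  1  1  1  1  1  1
 T  0  0  0  1  1  2  2  2  2  2  2
 C  0  0  0  1  1  2  2  2  2  2  2
 T  0  0  0  1  1  2  2  3  3  3  3
 T  0  0  0  1  1  2  2  3  3  3  4
 A  0  1  1  1  2  2  2  3  4  4  4
 T  0  1  1  1  2  3  3  3  4  4  5
 C  0  1  1  2  2  3  3  3  4  4  5
dp[9][10] = 5. One LCS (by backtracking along matches): CTTAT.

5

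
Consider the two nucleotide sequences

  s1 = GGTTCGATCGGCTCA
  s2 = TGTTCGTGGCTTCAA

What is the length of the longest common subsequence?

12

Pick G (s1 #2, s2 #2), T (s1 #3, s2 #3), T (s1 #4, s2 #4), C (s1 #5, s2 #5), G (s1 #6, s2 #6), T (s1 #8, s2 #7), G (s1 #10, s2 #8), G (s1 #11, s2 #9), C (s1 #12, s2 #10), T (s1 #13, s2 #12), C (s1 #14, s2 #13), A (s1 #15, s2 #15); all 12 bases appear in both, in order. The LCS DP gives dp[15][15] = 12, so this is optimal.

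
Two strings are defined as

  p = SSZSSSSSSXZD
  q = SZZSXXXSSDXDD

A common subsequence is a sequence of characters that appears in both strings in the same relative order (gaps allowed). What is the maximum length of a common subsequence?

7

Match S at p[1]=q[1], Z at p[3]=q[3], S at p[4]=q[4], S at p[5]=q[8], S at p[6]=q[9], X at p[10]=q[11], D at p[12]=q[13] — 7 characters in the same relative order in both. Since dp[12][13] = 7, nothing longer is possible.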